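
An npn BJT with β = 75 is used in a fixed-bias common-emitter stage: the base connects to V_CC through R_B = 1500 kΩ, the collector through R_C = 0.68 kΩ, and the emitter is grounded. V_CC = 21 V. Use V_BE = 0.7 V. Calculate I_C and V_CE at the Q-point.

I_C ≈ 1 mA, V_CE ≈ 20 V

Base loop: V_CC = I_B·R_B + V_BE, so I_B = (21 − 0.7)/1500 kΩ = 0.0135 mA.
In the active region I_C = β·I_B = 75 × 0.0135 = 1.01 mA.
Collector loop: V_CE = V_CC − I_C·R_C = 21 − 1.01×0.68 = 20.3 V.
Since V_CE = 20.3 V > V_CE(sat) ≈ 0.2 V, the transistor is in the active region as assumed.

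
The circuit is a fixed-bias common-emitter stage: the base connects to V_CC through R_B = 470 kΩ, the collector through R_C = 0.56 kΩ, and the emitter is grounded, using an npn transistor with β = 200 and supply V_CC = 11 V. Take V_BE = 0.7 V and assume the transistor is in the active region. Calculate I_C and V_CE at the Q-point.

Base loop: V_CC = I_B·R_B + V_BE, so I_B = (11 − 0.7)/470 kΩ = 0.0219 mA.
In the active region I_C = β·I_B = 200 × 0.0219 = 4.38 mA.
Collector loop: V_CE = V_CC − I_C·R_C = 11 − 4.38×0.56 = 8.55 V.
Since V_CE = 8.55 V > V_CE(sat) ≈ 0.2 V, the transistor is in the active region as assumed.

I_C ≈ 4.4 mA, V_CE ≈ 8.5 V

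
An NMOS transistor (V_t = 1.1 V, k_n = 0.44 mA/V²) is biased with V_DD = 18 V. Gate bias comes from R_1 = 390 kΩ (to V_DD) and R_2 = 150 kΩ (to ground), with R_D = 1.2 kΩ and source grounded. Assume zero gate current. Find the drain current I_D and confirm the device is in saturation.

I_D ≈ 3.3 mA

V_G = V_DD·R_2/(R_1+R_2) = 18×150/540 = 5 V. With the source grounded, V_GS = V_G = 5 V.
Assume saturation: I_D = (k_n/2)(V_GS − V_t)² = (0.44/2)×(5 − 1.1)² = 0.22×3.9² = 3.35 mA.
V_DS = V_DD − I_D·R_D = 18 − 3.35×1.2 = 14 V.
Saturation requires V_DS ≥ V_GS − V_t = 3.9 V; 14 ≥ 3.9 ✓.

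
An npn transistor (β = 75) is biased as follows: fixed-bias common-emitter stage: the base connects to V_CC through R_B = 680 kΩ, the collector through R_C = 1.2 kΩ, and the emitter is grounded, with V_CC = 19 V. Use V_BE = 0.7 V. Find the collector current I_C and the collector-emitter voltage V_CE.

I_C ≈ 2 mA, V_CE ≈ 17 V

Base loop: V_CC = I_B·R_B + V_BE, so I_B = (19 − 0.7)/680 kΩ = 0.0269 mA.
In the active region I_C = β·I_B = 75 × 0.0269 = 2.02 mA.
Collector loop: V_CE = V_CC − I_C·R_C = 19 − 2.02×1.2 = 16.6 V.
Since V_CE = 16.6 V > V_CE(sat) ≈ 0.2 V, the transistor is in the active region as assumed.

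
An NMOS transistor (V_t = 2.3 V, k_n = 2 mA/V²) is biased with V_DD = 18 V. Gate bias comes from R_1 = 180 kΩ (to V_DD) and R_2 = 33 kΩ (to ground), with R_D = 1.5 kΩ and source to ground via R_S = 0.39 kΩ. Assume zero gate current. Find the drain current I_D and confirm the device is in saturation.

V_G = V_DD·R_2/(R_1+R_2) = 18×33/213 = 2.79 V.
Assume saturation: I_D = (k_n/2)(V_GS − V_t)² with V_GS = V_G − I_D·R_S = 2.79 − 0.39·I_D.
Substituting gives 0.152·I_D² − 1.38·I_D + 0.239 = 0, with roots I_D = 0.176 or 8.9 mA.
The root I_D = 8.9 mA gives V_GS = -0.684 V ≤ V_t, so take I_D = 0.176 mA.
Then V_GS = 2.72 V and V_DS = V_DD − I_D(R_D+R_S) = 18 − 0.176×1.89 = 17.7 V.
Saturation requires V_DS ≥ V_GS − V_t = 0.42 V; 17.7 ≥ 0.42 ✓.

I_D ≈ 0.18 mA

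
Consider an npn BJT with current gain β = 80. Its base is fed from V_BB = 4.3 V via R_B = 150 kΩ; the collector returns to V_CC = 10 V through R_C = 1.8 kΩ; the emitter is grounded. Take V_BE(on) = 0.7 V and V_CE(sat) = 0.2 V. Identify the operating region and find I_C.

Assume active. Base-emitter loop: I_B = (V_BB − V_BE)/R_B = (4.3 − 0.7)/150 = 0.024 mA.
I_C = β·I_B = 80×0.024 = 1.92 mA.
V_CE = V_CC − I_C·R_C = 10 − 1.92×1.8 = 6.54 V > V_CE(sat), so the active-region assumption holds.

active; I_C ≈ 1.9 mA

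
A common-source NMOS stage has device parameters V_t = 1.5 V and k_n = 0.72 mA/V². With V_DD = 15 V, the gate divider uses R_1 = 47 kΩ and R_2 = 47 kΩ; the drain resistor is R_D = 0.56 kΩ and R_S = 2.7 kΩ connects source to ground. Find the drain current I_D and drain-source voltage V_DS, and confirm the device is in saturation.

V_G = V_DD·R_2/(R_1+R_2) = 15×47/94 = 7.5 V.
Assume saturation: I_D = (k_n/2)(V_GS − V_t)² with V_GS = V_G − I_D·R_S = 7.5 − 2.7·I_D.
Substituting gives 2.62·I_D² − 12.7·I_D + 13 = 0, with roots I_D = 1.47 or 3.35 mA.
The root I_D = 3.35 mA gives V_GS = -1.55 V ≤ V_t, so take I_D = 1.47 mA.
Then V_GS = 3.52 V and V_DS = V_DD − I_D(R_D+R_S) = 15 − 1.47×3.26 = 10.2 V.
Saturation requires V_DS ≥ V_GS − V_t = 2.02 V; 10.2 ≥ 2.02 ✓.

I_D ≈ 1.5 mA, V_DS ≈ 10 V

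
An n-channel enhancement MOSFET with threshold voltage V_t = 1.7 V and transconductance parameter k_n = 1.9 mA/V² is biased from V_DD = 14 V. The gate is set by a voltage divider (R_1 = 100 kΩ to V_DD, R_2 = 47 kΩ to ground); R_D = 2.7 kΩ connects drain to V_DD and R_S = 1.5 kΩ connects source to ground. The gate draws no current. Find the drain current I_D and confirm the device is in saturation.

V_G = V_DD·R_2/(R_1+R_2) = 14×47/147 = 4.48 V.
Assume saturation: I_D = (k_n/2)(V_GS − V_t)² with V_GS = V_G − I_D·R_S = 4.48 − 1.5·I_D.
Substituting gives 2.14·I_D² − 8.91·I_D + 7.32 = 0, with roots I_D = 1.13 or 3.04 mA.
The root I_D = 3.04 mA gives V_GS = -0.0901 V ≤ V_t, so take I_D = 1.13 mA.
Then V_GS = 2.79 V and V_DS = V_DD − I_D(R_D+R_S) = 14 − 1.13×4.2 = 9.27 V.
Saturation requires V_DS ≥ V_GS − V_t = 1.09 V; 9.27 ≥ 1.09 ✓.

I_D ≈ 1.1 mA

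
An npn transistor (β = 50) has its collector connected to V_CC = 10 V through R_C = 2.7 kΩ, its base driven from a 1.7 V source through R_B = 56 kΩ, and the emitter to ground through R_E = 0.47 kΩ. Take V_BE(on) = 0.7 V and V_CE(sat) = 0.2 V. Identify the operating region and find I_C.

active; I_C ≈ 0.63 mA

Assume active. Base-emitter loop: I_B = (V_BB − V_BE)/(R_B + (β+1)R_E) = (1.7 − 0.7)/(56 + 51×0.47) = 0.0125 mA.
I_C = β·I_B = 50×0.0125 = 0.625 mA.
V_CE = V_CC − I_C·R_C − I_E·R_E = 10 − 0.625×2.7 − 0.638×0.47 = 8.01 V > V_CE(sat), so the active-region assumption holds.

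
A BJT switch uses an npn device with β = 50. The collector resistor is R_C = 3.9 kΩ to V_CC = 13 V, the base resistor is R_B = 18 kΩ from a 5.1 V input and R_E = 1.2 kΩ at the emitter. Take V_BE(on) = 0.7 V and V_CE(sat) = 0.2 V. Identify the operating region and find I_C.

saturation; I_C ≈ 2.5 mA

Assume active: I_B = (5.1 − 0.7)/(18 + 51×1.2) = 0.0556 mA, I_C = β·I_B = 2.78 mA.
Then V_CE = 13 − 2.78×3.9 − 2.83×1.2 = -1.23 V < 0.2 V — the active assumption fails.
Re-solve with V_CE = 0.2 V. KCL at the emitter: V_E/R_E = (V_BB−0.7−V_E)/R_B + (V_CC−0.2−V_E)/R_C, giving V_E = 3.08 V.
I_C = (V_CC − 0.2 − V_E)/R_C = (12.8 − 3.08)/3.9 = 2.49 mA.
Check: I_B = (4.4 − 3.08)/18 = 0.0734 mA, and β·I_B = 3.67 mA > I_C, confirming saturation.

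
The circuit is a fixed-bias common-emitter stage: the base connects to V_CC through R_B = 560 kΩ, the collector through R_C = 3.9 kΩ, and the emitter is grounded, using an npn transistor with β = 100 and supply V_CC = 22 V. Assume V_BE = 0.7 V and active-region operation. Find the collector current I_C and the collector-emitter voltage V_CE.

Base loop: V_CC = I_B·R_B + V_BE, so I_B = (22 − 0.7)/560 kΩ = 0.038 mA.
In the active region I_C = β·I_B = 100 × 0.038 = 3.8 mA.
Collector loop: V_CE = V_CC − I_C·R_C = 22 − 3.8×3.9 = 7.17 V.
Since V_CE = 7.17 V > V_CE(sat) ≈ 0.2 V, the transistor is in the active region as assumed.

I_C ≈ 3.8 mA, V_CE ≈ 7.2 V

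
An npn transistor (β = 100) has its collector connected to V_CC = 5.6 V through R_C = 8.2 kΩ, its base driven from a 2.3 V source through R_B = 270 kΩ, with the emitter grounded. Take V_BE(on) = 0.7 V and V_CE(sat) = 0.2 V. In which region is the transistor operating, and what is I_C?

active; I_C ≈ 0.59 mA

Assume active. Base-emitter loop: I_B = (V_BB − V_BE)/R_B = (2.3 − 0.7)/270 = 0.00593 mA.
I_C = β·I_B = 100×0.00593 = 0.593 mA.
V_CE = V_CC − I_C·R_C = 5.6 − 0.593×8.2 = 0.741 V > V_CE(sat), so the active-region assumption holds.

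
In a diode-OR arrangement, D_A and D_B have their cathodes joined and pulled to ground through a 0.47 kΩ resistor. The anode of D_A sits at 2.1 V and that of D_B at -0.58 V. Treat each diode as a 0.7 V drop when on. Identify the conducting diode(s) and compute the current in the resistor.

Assume both conduct. Then node N would need to be at both 2.1−0.7 = 1.4 V and -0.58−0.7 = -1.28 V, which is impossible.
Assume only D_A conducts: V_N = 2.1 − 0.7 = 1.4 V, so I_R = 1.4/0.47 = 2.98 mA.
Check D_B: its anode-to-cathode voltage is -0.58 − 1.4 = -1.98 V < 0.7 V, so it is off. The assumption is consistent.

Only D_A conducts; I_R ≈ 3 mA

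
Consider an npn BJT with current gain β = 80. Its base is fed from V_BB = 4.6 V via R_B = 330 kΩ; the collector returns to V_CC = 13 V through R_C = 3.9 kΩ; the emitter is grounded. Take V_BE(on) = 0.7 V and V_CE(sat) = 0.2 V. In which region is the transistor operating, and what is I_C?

Assume active. Base-emitter loop: I_B = (V_BB − V_BE)/R_B = (4.6 − 0.7)/330 = 0.0118 mA.
I_C = β·I_B = 80×0.0118 = 0.945 mA.
V_CE = V_CC − I_C·R_C = 13 − 0.945×3.9 = 9.31 V > V_CE(sat), so the active-region assumption holds.

active; I_C ≈ 0.95 mA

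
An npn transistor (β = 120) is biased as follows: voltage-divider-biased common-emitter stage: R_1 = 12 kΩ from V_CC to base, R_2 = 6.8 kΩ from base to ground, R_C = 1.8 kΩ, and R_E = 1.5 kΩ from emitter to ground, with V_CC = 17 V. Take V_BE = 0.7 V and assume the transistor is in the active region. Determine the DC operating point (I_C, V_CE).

Thevenize the base divider: V_Th = V_CC·R_2/(R_1+R_2) = 17×6.8/18.8 = 6.15 V, R_Th = R_1‖R_2 = 4.34 kΩ.
Base-emitter loop: V_Th = I_B·R_Th + V_BE + (β+1)I_B·R_E, so I_B = (6.15 − 0.7) / (4.34 + 121×1.5) = 0.0293 mA.
I_C = β·I_B = 120×0.0293 = 3.52 mA, and I_E = (β+1)I_B = 3.55 mA.
V_CE = V_CC − I_C·R_C − I_E·R_E = 17 − 3.52×1.8 − 3.55×1.5 = 5.35 V.
V_CE = 5.35 V > 0.2 V confirms active-region operation.

I_C ≈ 3.5 mA, V_CE ≈ 5.3 V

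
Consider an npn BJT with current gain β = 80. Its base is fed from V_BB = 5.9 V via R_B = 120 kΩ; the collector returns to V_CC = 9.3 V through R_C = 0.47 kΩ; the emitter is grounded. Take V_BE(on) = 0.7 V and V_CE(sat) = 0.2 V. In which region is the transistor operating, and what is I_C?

Assume active. Base-emitter loop: I_B = (V_BB − V_BE)/R_B = (5.9 − 0.7)/120 = 0.0433 mA.
I_C = β·I_B = 80×0.0433 = 3.47 mA.
V_CE = V_CC − I_C·R_C = 9.3 − 3.47×0.47 = 7.67 V > V_CE(sat), so the active-region assumption holds.

active; I_C ≈ 3.5 mA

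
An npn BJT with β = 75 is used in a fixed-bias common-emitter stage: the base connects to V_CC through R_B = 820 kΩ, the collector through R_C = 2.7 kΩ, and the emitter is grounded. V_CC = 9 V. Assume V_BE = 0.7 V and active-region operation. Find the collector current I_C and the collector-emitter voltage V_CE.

Base loop: V_CC = I_B·R_B + V_BE, so I_B = (9 − 0.7)/820 kΩ = 0.0101 mA.
In the active region I_C = β·I_B = 75 × 0.0101 = 0.759 mA.
Collector loop: V_CE = V_CC − I_C·R_C = 9 − 0.759×2.7 = 6.95 V.
Since V_CE = 6.95 V > V_CE(sat) ≈ 0.2 V, the transistor is in the active region as assumed.

I_C ≈ 0.76 mA, V_CE ≈ 7 V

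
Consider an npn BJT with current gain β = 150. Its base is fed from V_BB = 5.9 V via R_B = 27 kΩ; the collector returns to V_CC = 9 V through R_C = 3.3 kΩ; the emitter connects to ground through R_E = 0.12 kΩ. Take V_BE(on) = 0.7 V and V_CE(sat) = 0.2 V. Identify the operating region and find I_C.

Assume active: I_B = (5.9 − 0.7)/(27 + 151×0.12) = 0.115 mA, I_C = β·I_B = 17.3 mA.
Then V_CE = 9 − 17.3×3.3 − 17.4×0.12 = -50.1 V < 0.2 V — the active assumption fails.
Re-solve with V_CE = 0.2 V. KCL at the emitter: V_E/R_E = (V_BB−0.7−V_E)/R_B + (V_CC−0.2−V_E)/R_C, giving V_E = 0.33 V.
I_C = (V_CC − 0.2 − V_E)/R_C = (8.8 − 0.33)/3.3 = 2.57 mA.
Check: I_B = (5.2 − 0.33)/27 = 0.18 mA, and β·I_B = 27.1 mA > I_C, confirming saturation.

saturation; I_C ≈ 2.6 mA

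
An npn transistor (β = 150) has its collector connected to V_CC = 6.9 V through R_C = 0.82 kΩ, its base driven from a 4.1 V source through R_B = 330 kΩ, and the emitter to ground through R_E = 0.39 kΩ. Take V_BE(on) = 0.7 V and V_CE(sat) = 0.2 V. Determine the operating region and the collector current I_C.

active; I_C ≈ 1.3 mA

Assume active. Base-emitter loop: I_B = (V_BB − V_BE)/(R_B + (β+1)R_E) = (4.1 − 0.7)/(330 + 151×0.39) = 0.00874 mA.
I_C = β·I_B = 150×0.00874 = 1.31 mA.
V_CE = V_CC − I_C·R_C − I_E·R_E = 6.9 − 1.31×0.82 − 1.32×0.39 = 5.31 V > V_CE(sat), so the active-region assumption holds.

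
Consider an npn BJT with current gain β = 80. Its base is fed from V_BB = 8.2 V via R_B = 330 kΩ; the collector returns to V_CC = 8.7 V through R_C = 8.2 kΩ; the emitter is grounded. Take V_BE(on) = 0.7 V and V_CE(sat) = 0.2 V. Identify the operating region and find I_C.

Assume active: I_B = (8.2 − 0.7)/330 = 0.0227 mA, giving I_C = β·I_B = 1.82 mA.
But then V_CE = 8.7 − 1.82×8.2 = -6.21 V < V_CE(sat) = 0.2 V — impossible in the active region.
So the transistor is saturated. With V_CE = 0.2 V, I_C = (V_CC − 0.2)/R_C = 8.5/8.2 = 1.04 mA.
Check: β·I_B = 1.82 mA > I_C = 1.04 mA, confirming saturation.

saturation; I_C ≈ 1 mA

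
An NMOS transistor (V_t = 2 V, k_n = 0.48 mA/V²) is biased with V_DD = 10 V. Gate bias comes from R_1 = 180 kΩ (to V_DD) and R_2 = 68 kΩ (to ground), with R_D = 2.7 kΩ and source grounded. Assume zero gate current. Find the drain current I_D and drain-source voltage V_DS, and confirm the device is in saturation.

V_G = V_DD·R_2/(R_1+R_2) = 10×68/248 = 2.74 V. With the source grounded, V_GS = V_G = 2.74 V.
Assume saturation: I_D = (k_n/2)(V_GS − V_t)² = (0.48/2)×(2.74 − 2)² = 0.24×0.742² = 0.132 mA.
V_DS = V_DD − I_D·R_D = 10 − 0.132×2.7 = 9.64 V.
Saturation requires V_DS ≥ V_GS − V_t = 0.742 V; 9.64 ≥ 0.742 ✓.

I_D ≈ 0.13 mA, V_DS ≈ 9.6 V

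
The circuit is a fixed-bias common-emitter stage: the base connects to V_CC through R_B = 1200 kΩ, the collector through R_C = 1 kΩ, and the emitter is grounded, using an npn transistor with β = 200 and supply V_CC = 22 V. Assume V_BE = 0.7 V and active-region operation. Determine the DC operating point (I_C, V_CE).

Base loop: V_CC = I_B·R_B + V_BE, so I_B = (22 − 0.7)/1200 kΩ = 0.0178 mA.
In the active region I_C = β·I_B = 200 × 0.0178 = 3.55 mA.
Collector loop: V_CE = V_CC − I_C·R_C = 22 − 3.55×1 = 18.4 V.
Since V_CE = 18.4 V > V_CE(sat) ≈ 0.2 V, the transistor is in the active region as assumed.

I_C ≈ 3.6 mA, V_CE ≈ 18 V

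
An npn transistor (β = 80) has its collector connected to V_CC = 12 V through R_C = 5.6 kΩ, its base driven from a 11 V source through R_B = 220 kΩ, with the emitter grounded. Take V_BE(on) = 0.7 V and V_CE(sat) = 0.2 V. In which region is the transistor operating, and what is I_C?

saturation; I_C ≈ 2.1 mA

Assume active: I_B = (11 − 0.7)/220 = 0.0468 mA, giving I_C = β·I_B = 3.75 mA.
But then V_CE = 12 − 3.75×5.6 = -8.97 V < V_CE(sat) = 0.2 V — impossible in the active region.
So the transistor is saturated. With V_CE = 0.2 V, I_C = (V_CC − 0.2)/R_C = 11.8/5.6 = 2.11 mA.
Check: β·I_B = 3.75 mA > I_C = 2.11 mA, confirming saturation.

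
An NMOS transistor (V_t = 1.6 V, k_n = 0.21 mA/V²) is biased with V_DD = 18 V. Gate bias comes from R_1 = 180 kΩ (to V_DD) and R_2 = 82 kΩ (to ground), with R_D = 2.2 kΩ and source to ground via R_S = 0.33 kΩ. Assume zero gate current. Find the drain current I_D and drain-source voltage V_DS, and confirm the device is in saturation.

I_D ≈ 1.4 mA, V_DS ≈ 15 V

V_G = V_DD·R_2/(R_1+R_2) = 18×82/262 = 5.63 V.
Assume saturation: I_D = (k_n/2)(V_GS − V_t)² with V_GS = V_G − I_D·R_S = 5.63 − 0.33·I_D.
Substituting gives 0.0114·I_D² − 1.28·I_D + 1.71 = 0, with roots I_D = 1.35 or 111 mA.
The root I_D = 111 mA gives V_GS = -30.8 V ≤ V_t, so take I_D = 1.35 mA.
Then V_GS = 5.19 V and V_DS = V_DD − I_D(R_D+R_S) = 18 − 1.35×2.53 = 14.6 V.
Saturation requires V_DS ≥ V_GS − V_t = 3.59 V; 14.6 ≥ 3.59 ✓.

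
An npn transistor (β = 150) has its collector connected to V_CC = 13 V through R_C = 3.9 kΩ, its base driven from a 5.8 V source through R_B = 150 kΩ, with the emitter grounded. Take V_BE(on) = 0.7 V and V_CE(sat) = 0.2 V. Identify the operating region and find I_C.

saturation; I_C ≈ 3.3 mA

Assume active: I_B = (5.8 − 0.7)/150 = 0.034 mA, giving I_C = β·I_B = 5.1 mA.
But then V_CE = 13 − 5.1×3.9 = -6.89 V < V_CE(sat) = 0.2 V — impossible in the active region.
So the transistor is saturated. With V_CE = 0.2 V, I_C = (V_CC − 0.2)/R_C = 12.8/3.9 = 3.28 mA.
Check: β·I_B = 5.1 mA > I_C = 3.28 mA, confirming saturation.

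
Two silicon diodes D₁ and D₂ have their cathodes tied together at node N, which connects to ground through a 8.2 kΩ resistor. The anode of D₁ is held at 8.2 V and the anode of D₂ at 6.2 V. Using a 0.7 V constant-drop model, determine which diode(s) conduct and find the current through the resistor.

Only D₁ conducts; I_R ≈ 0.91 mA

Assume both conduct. Then node N would need to be at both 8.2−0.7 = 7.5 V and 6.2−0.7 = 5.5 V, which is impossible.
Assume only D₁ conducts: V_N = 8.2 − 0.7 = 7.5 V, so I_R = 7.5/8.2 = 0.915 mA.
Check D₂: its anode-to-cathode voltage is 6.2 − 7.5 = -1.3 V < 0.7 V, so it is off. The assumption is consistent.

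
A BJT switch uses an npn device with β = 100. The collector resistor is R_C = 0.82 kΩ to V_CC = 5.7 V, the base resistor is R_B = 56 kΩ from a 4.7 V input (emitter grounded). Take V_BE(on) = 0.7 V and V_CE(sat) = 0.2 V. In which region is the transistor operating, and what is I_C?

Assume active: I_B = (4.7 − 0.7)/56 = 0.0714 mA, giving I_C = β·I_B = 7.14 mA.
But then V_CE = 5.7 − 7.14×0.82 = -0.157 V < V_CE(sat) = 0.2 V — impossible in the active region.
So the transistor is saturated. With V_CE = 0.2 V, I_C = (V_CC − 0.2)/R_C = 5.5/0.82 = 6.71 mA.
Check: β·I_B = 7.14 mA > I_C = 6.71 mA, confirming saturation.

saturation; I_C ≈ 6.7 mA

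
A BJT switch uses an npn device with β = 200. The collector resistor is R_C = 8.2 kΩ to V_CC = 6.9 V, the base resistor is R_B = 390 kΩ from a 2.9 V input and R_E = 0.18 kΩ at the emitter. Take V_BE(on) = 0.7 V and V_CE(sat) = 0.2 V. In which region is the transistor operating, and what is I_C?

saturation; I_C ≈ 0.8 mA

Assume active: I_B = (2.9 − 0.7)/(390 + 201×0.18) = 0.00516 mA, I_C = β·I_B = 1.03 mA.
Then V_CE = 6.9 − 1.03×8.2 − 1.04×0.18 = -1.75 V < 0.2 V — the active assumption fails.
Re-solve with V_CE = 0.2 V. KCL at the emitter: V_E/R_E = (V_BB−0.7−V_E)/R_B + (V_CC−0.2−V_E)/R_C, giving V_E = 0.145 V.
I_C = (V_CC − 0.2 − V_E)/R_C = (6.7 − 0.145)/8.2 = 0.799 mA.
Check: I_B = (2.2 − 0.145)/390 = 0.00527 mA, and β·I_B = 1.05 mA > I_C, confirming saturation.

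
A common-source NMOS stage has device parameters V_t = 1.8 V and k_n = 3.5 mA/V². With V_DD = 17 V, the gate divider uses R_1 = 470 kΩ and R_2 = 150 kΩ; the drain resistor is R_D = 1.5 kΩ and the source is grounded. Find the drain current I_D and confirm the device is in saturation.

V_G = V_DD·R_2/(R_1+R_2) = 17×150/620 = 4.11 V. With the source grounded, V_GS = V_G = 4.11 V.
Assume saturation: I_D = (k_n/2)(V_GS − V_t)² = (3.5/2)×(4.11 − 1.8)² = 1.75×2.31² = 9.36 mA.
V_DS = V_DD − I_D·R_D = 17 − 9.36×1.5 = 2.96 V.
Saturation requires V_DS ≥ V_GS − V_t = 2.31 V; 2.96 ≥ 2.31 ✓.

I_D ≈ 9.4 mA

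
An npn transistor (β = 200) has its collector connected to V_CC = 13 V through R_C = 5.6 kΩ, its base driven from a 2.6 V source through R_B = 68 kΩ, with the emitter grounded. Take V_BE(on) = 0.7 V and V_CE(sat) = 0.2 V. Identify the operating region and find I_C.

saturation; I_C ≈ 2.3 mA

Assume active: I_B = (2.6 − 0.7)/68 = 0.0279 mA, giving I_C = β·I_B = 5.59 mA.
But then V_CE = 13 − 5.59×5.6 = -18.3 V < V_CE(sat) = 0.2 V — impossible in the active region.
So the transistor is saturated. With V_CE = 0.2 V, I_C = (V_CC − 0.2)/R_C = 12.8/5.6 = 2.29 mA.
Check: β·I_B = 5.59 mA > I_C = 2.29 mA, confirming saturation.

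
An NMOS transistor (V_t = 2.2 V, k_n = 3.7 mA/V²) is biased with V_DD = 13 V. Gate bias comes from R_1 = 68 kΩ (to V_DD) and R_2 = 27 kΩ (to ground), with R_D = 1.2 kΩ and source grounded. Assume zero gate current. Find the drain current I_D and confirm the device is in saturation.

I_D ≈ 4.1 mA

V_G = V_DD·R_2/(R_1+R_2) = 13×27/95 = 3.69 V. With the source grounded, V_GS = V_G = 3.69 V.
Assume saturation: I_D = (k_n/2)(V_GS − V_t)² = (3.7/2)×(3.69 − 2.2)² = 1.85×1.49² = 4.13 mA.
V_DS = V_DD − I_D·R_D = 13 − 4.13×1.2 = 8.04 V.
Saturation requires V_DS ≥ V_GS − V_t = 1.49 V; 8.04 ≥ 1.49 ✓.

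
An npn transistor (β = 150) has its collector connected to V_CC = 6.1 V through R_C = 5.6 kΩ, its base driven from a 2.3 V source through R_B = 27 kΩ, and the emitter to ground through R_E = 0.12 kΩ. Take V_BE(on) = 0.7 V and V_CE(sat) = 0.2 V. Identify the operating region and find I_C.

saturation; I_C ≈ 1 mA

Assume active: I_B = (2.3 − 0.7)/(27 + 151×0.12) = 0.0355 mA, I_C = β·I_B = 5.32 mA.
Then V_CE = 6.1 − 5.32×5.6 − 5.35×0.12 = -24.3 V < 0.2 V — the active assumption fails.
Re-solve with V_CE = 0.2 V. KCL at the emitter: V_E/R_E = (V_BB−0.7−V_E)/R_B + (V_CC−0.2−V_E)/R_C, giving V_E = 0.13 V.
I_C = (V_CC − 0.2 − V_E)/R_C = (5.9 − 0.13)/5.6 = 1.03 mA.
Check: I_B = (1.6 − 0.13)/27 = 0.0544 mA, and β·I_B = 8.17 mA > I_C, confirming saturation.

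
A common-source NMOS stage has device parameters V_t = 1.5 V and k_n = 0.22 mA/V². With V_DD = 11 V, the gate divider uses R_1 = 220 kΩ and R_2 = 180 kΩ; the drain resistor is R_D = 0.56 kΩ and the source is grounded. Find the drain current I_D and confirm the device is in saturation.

I_D ≈ 1.3 mA

V_G = V_DD·R_2/(R_1+R_2) = 11×180/400 = 4.95 V. With the source grounded, V_GS = V_G = 4.95 V.
Assume saturation: I_D = (k_n/2)(V_GS − V_t)² = (0.22/2)×(4.95 − 1.5)² = 0.11×3.45² = 1.31 mA.
V_DS = V_DD − I_D·R_D = 11 − 1.31×0.56 = 10.3 V.
Saturation requires V_DS ≥ V_GS − V_t = 3.45 V; 10.3 ≥ 3.45 ✓.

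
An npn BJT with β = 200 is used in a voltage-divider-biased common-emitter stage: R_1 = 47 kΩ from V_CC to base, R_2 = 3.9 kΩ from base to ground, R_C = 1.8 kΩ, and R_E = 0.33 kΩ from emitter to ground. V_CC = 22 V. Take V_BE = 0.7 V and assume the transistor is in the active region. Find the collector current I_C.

Thevenize the base divider: V_Th = V_CC·R_2/(R_1+R_2) = 22×3.9/50.9 = 1.69 V, R_Th = R_1‖R_2 = 3.6 kΩ.
Base-emitter loop: V_Th = I_B·R_Th + V_BE + (β+1)I_B·R_E, so I_B = (1.69 − 0.7) / (3.6 + 201×0.33) = 0.0141 mA.
I_C = β·I_B = 200×0.0141 = 2.82 mA, and I_E = (β+1)I_B = 2.83 mA.
V_CE = V_CC − I_C·R_C − I_E·R_E = 22 − 2.82×1.8 − 2.83×0.33 = 16 V.
V_CE = 16 V > 0.2 V confirms active-region operation.

I_C ≈ 2.8 mA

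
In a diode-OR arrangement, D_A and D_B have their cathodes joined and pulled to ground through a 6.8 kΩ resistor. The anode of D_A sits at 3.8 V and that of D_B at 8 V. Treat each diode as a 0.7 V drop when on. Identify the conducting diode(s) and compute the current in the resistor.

Assume both conduct. Then node N would need to be at both 3.8−0.7 = 3.1 V and 8−0.7 = 7.3 V, which is impossible.
Assume only D_B conducts: V_N = 8 − 0.7 = 7.3 V, so I_R = 7.3/6.8 = 1.07 mA.
Check D_A: its anode-to-cathode voltage is 3.8 − 7.3 = -3.5 V < 0.7 V, so it is off. The assumption is consistent.

Only D_B conducts; I_R ≈ 1.1 mA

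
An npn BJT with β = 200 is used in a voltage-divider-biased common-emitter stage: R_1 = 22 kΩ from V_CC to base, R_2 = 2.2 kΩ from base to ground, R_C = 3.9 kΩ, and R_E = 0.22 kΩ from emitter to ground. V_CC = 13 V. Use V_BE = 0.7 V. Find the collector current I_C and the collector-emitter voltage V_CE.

I_C ≈ 2.1 mA, V_CE ≈ 4.4 V

Thevenize the base divider: V_Th = V_CC·R_2/(R_1+R_2) = 13×2.2/24.2 = 1.18 V, R_Th = R_1‖R_2 = 2 kΩ.
Base-emitter loop: V_Th = I_B·R_Th + V_BE + (β+1)I_B·R_E, so I_B = (1.18 − 0.7) / (2 + 201×0.22) = 0.0104 mA.
I_C = β·I_B = 200×0.0104 = 2.08 mA, and I_E = (β+1)I_B = 2.1 mA.
V_CE = V_CC − I_C·R_C − I_E·R_E = 13 − 2.08×3.9 − 2.1×0.22 = 4.41 V.
V_CE = 4.41 V > 0.2 V confirms active-region operation.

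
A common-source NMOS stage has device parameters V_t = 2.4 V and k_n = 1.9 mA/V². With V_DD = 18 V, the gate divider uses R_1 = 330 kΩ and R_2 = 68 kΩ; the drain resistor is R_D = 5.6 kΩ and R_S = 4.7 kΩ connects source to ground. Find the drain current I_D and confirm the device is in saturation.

V_G = V_DD·R_2/(R_1+R_2) = 18×68/398 = 3.08 V.
Assume saturation: I_D = (k_n/2)(V_GS − V_t)² with V_GS = V_G − I_D·R_S = 3.08 − 4.7·I_D.
Substituting gives 21·I_D² − 7.03·I_D + 0.433 = 0, with roots I_D = 0.0814 or 0.254 mA.
The root I_D = 0.254 mA gives V_GS = 1.88 V ≤ V_t, so take I_D = 0.0814 mA.
Then V_GS = 2.69 V and V_DS = V_DD − I_D(R_D+R_S) = 18 − 0.0814×10.3 = 17.2 V.
Saturation requires V_DS ≥ V_GS − V_t = 0.293 V; 17.2 ≥ 0.293 ✓.

I_D ≈ 0.081 mA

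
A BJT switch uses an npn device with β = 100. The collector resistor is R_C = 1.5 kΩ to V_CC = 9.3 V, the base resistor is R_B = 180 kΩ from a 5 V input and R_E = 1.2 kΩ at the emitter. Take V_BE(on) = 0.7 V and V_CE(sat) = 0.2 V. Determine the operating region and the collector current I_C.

Assume active. Base-emitter loop: I_B = (V_BB − V_BE)/(R_B + (β+1)R_E) = (5 − 0.7)/(180 + 101×1.2) = 0.0143 mA.
I_C = β·I_B = 100×0.0143 = 1.43 mA.
V_CE = V_CC − I_C·R_C − I_E·R_E = 9.3 − 1.43×1.5 − 1.44×1.2 = 5.43 V > V_CE(sat), so the active-region assumption holds.

active; I_C ≈ 1.4 mA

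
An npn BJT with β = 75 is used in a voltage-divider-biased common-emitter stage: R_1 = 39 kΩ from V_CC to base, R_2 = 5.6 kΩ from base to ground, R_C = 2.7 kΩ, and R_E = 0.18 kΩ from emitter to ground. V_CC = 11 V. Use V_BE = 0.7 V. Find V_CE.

V_CE ≈ 3.1 V

Thevenize the base divider: V_Th = V_CC·R_2/(R_1+R_2) = 11×5.6/44.6 = 1.38 V, R_Th = R_1‖R_2 = 4.9 kΩ.
Base-emitter loop: V_Th = I_B·R_Th + V_BE + (β+1)I_B·R_E, so I_B = (1.38 − 0.7) / (4.9 + 76×0.18) = 0.0367 mA.
I_C = β·I_B = 75×0.0367 = 2.75 mA, and I_E = (β+1)I_B = 2.79 mA.
V_CE = V_CC − I_C·R_C − I_E·R_E = 11 − 2.75×2.7 − 2.79×0.18 = 3.07 V.
V_CE = 3.07 V > 0.2 V confirms active-region operation.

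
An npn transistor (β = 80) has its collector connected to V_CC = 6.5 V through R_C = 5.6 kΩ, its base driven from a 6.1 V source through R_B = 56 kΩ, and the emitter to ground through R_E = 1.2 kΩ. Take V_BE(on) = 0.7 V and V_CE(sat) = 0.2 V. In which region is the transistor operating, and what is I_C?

Assume active: I_B = (6.1 − 0.7)/(56 + 81×1.2) = 0.0352 mA, I_C = β·I_B = 2.82 mA.
Then V_CE = 6.5 − 2.82×5.6 − 2.86×1.2 = -12.7 V < 0.2 V — the active assumption fails.
Re-solve with V_CE = 0.2 V. KCL at the emitter: V_E/R_E = (V_BB−0.7−V_E)/R_B + (V_CC−0.2−V_E)/R_C, giving V_E = 1.19 V.
I_C = (V_CC − 0.2 − V_E)/R_C = (6.3 − 1.19)/5.6 = 0.913 mA.
Check: I_B = (5.4 − 1.19)/56 = 0.0752 mA, and β·I_B = 6.02 mA > I_C, confirming saturation.

saturation; I_C ≈ 0.91 mA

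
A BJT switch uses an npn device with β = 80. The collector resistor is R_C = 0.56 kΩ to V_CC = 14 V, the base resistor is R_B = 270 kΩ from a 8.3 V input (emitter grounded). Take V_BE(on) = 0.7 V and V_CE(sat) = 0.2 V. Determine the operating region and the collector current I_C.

active; I_C ≈ 2.3 mA

Assume active. Base-emitter loop: I_B = (V_BB − V_BE)/R_B = (8.3 − 0.7)/270 = 0.0281 mA.
I_C = β·I_B = 80×0.0281 = 2.25 mA.
V_CE = V_CC − I_C·R_C = 14 − 2.25×0.56 = 12.7 V > V_CE(sat), so the active-region assumption holds.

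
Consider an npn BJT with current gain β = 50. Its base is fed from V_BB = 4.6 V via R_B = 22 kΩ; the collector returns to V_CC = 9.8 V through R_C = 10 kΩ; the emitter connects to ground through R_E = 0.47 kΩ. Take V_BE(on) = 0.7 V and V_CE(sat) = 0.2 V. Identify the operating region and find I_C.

Assume active: I_B = (4.6 − 0.7)/(22 + 51×0.47) = 0.0848 mA, I_C = β·I_B = 4.24 mA.
Then V_CE = 9.8 − 4.24×10 − 4.33×0.47 = -34.7 V < 0.2 V — the active assumption fails.
Re-solve with V_CE = 0.2 V. KCL at the emitter: V_E/R_E = (V_BB−0.7−V_E)/R_B + (V_CC−0.2−V_E)/R_C, giving V_E = 0.5 V.
I_C = (V_CC − 0.2 − V_E)/R_C = (9.6 − 0.5)/10 = 0.91 mA.
Check: I_B = (3.9 − 0.5)/22 = 0.155 mA, and β·I_B = 7.73 mA > I_C, confirming saturation.

saturation; I_C ≈ 0.91 mA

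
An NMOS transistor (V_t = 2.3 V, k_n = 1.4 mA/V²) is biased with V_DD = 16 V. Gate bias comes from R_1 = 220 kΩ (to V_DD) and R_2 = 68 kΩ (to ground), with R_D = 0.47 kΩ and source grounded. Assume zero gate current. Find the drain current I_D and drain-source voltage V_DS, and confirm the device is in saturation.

I_D ≈ 1.5 mA, V_DS ≈ 15 V

V_G = V_DD·R_2/(R_1+R_2) = 16×68/288 = 3.78 V. With the source grounded, V_GS = V_G = 3.78 V.
Assume saturation: I_D = (k_n/2)(V_GS − V_t)² = (1.4/2)×(3.78 − 2.3)² = 0.7×1.48² = 1.53 mA.
V_DS = V_DD − I_D·R_D = 16 − 1.53×0.47 = 15.3 V.
Saturation requires V_DS ≥ V_GS − V_t = 1.48 V; 15.3 ≥ 1.48 ✓.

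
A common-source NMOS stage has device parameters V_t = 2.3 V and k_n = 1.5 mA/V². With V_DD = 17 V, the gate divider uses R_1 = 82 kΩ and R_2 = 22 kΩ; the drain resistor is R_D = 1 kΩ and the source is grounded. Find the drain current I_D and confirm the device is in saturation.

I_D ≈ 1.3 mA

V_G = V_DD·R_2/(R_1+R_2) = 17×22/104 = 3.6 V. With the source grounded, V_GS = V_G = 3.6 V.
Assume saturation: I_D = (k_n/2)(V_GS − V_t)² = (1.5/2)×(3.6 − 2.3)² = 0.75×1.3² = 1.26 mA.
V_DS = V_DD − I_D·R_D = 17 − 1.26×1 = 15.7 V.
Saturation requires V_DS ≥ V_GS − V_t = 1.3 V; 15.7 ≥ 1.3 ✓.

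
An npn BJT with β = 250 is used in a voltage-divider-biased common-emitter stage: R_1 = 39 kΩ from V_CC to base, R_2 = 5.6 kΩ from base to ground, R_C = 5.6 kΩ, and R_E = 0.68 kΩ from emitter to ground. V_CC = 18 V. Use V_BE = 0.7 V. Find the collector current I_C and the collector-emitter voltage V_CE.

Thevenize the base divider: V_Th = V_CC·R_2/(R_1+R_2) = 18×5.6/44.6 = 2.26 V, R_Th = R_1‖R_2 = 4.9 kΩ.
Base-emitter loop: V_Th = I_B·R_Th + V_BE + (β+1)I_B·R_E, so I_B = (2.26 − 0.7) / (4.9 + 251×0.68) = 0.00889 mA.
I_C = β·I_B = 250×0.00889 = 2.22 mA, and I_E = (β+1)I_B = 2.23 mA.
V_CE = V_CC − I_C·R_C − I_E·R_E = 18 − 2.22×5.6 − 2.23×0.68 = 4.04 V.
V_CE = 4.04 V > 0.2 V confirms active-region operation.

I_C ≈ 2.2 mA, V_CE ≈ 4 V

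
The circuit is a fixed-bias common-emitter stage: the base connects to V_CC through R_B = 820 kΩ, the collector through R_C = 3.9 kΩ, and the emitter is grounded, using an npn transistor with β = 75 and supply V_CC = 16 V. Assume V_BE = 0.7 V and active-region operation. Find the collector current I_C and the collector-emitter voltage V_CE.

Base loop: V_CC = I_B·R_B + V_BE, so I_B = (16 − 0.7)/820 kΩ = 0.0187 mA.
In the active region I_C = β·I_B = 75 × 0.0187 = 1.4 mA.
Collector loop: V_CE = V_CC − I_C·R_C = 16 − 1.4×3.9 = 10.5 V.
Since V_CE = 10.5 V > V_CE(sat) ≈ 0.2 V, the transistor is in the active region as assumed.

I_C ≈ 1.4 mA, V_CE ≈ 11 V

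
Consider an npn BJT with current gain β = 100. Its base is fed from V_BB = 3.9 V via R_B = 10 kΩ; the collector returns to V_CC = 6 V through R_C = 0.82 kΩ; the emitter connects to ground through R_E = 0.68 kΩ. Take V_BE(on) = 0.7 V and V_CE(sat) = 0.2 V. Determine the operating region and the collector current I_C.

saturation; I_C ≈ 3.8 mA

Assume active: I_B = (3.9 − 0.7)/(10 + 101×0.68) = 0.0407 mA, I_C = β·I_B = 4.07 mA.
Then V_CE = 6 − 4.07×0.82 − 4.11×0.68 = -0.128 V < 0.2 V — the active assumption fails.
Re-solve with V_CE = 0.2 V. KCL at the emitter: V_E/R_E = (V_BB−0.7−V_E)/R_B + (V_CC−0.2−V_E)/R_C, giving V_E = 2.65 V.
I_C = (V_CC − 0.2 − V_E)/R_C = (5.8 − 2.65)/0.82 = 3.84 mA.
Check: I_B = (3.2 − 2.65)/10 = 0.055 mA, and β·I_B = 5.5 mA > I_C, confirming saturation.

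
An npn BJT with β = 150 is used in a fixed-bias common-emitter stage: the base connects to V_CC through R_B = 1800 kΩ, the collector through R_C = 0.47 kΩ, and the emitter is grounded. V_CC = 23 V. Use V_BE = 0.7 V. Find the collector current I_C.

Base loop: V_CC = I_B·R_B + V_BE, so I_B = (23 − 0.7)/1800 kΩ = 0.0124 mA.
In the active region I_C = β·I_B = 150 × 0.0124 = 1.86 mA.
Collector loop: V_CE = V_CC − I_C·R_C = 23 − 1.86×0.47 = 22.1 V.
Since V_CE = 22.1 V > V_CE(sat) ≈ 0.2 V, the transistor is in the active region as assumed.

I_C ≈ 1.9 mA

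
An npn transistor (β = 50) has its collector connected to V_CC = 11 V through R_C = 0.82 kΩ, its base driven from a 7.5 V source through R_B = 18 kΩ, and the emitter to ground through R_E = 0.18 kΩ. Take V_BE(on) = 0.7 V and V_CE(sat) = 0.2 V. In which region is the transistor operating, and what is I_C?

saturation; I_C ≈ 11 mA

Assume active: I_B = (7.5 − 0.7)/(18 + 51×0.18) = 0.25 mA, I_C = β·I_B = 12.5 mA.
Then V_CE = 11 − 12.5×0.82 − 12.8×0.18 = -1.55 V < 0.2 V — the active assumption fails.
Re-solve with V_CE = 0.2 V. KCL at the emitter: V_E/R_E = (V_BB−0.7−V_E)/R_B + (V_CC−0.2−V_E)/R_C, giving V_E = 1.98 V.
I_C = (V_CC − 0.2 − V_E)/R_C = (10.8 − 1.98)/0.82 = 10.8 mA.
Check: I_B = (6.8 − 1.98)/18 = 0.268 mA, and β·I_B = 13.4 mA > I_C, confirming saturation.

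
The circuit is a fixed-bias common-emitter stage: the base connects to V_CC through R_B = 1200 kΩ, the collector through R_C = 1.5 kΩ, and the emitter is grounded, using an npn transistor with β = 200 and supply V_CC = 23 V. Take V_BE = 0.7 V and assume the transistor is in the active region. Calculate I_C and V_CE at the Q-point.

Base loop: V_CC = I_B·R_B + V_BE, so I_B = (23 − 0.7)/1200 kΩ = 0.0186 mA.
In the active region I_C = β·I_B = 200 × 0.0186 = 3.72 mA.
Collector loop: V_CE = V_CC − I_C·R_C = 23 − 3.72×1.5 = 17.4 V.
Since V_CE = 17.4 V > V_CE(sat) ≈ 0.2 V, the transistor is in the active region as assumed.

I_C ≈ 3.7 mA, V_CE ≈ 17 V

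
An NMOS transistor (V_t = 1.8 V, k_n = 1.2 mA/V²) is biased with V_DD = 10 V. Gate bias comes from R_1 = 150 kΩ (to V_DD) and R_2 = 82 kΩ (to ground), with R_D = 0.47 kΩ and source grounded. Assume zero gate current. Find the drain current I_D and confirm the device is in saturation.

V_G = V_DD·R_2/(R_1+R_2) = 10×82/232 = 3.53 V. With the source grounded, V_GS = V_G = 3.53 V.
Assume saturation: I_D = (k_n/2)(V_GS − V_t)² = (1.2/2)×(3.53 − 1.8)² = 0.6×1.73² = 1.81 mA.
V_DS = V_DD − I_D·R_D = 10 − 1.81×0.47 = 9.15 V.
Saturation requires V_DS ≥ V_GS − V_t = 1.73 V; 9.15 ≥ 1.73 ✓.

I_D ≈ 1.8 mA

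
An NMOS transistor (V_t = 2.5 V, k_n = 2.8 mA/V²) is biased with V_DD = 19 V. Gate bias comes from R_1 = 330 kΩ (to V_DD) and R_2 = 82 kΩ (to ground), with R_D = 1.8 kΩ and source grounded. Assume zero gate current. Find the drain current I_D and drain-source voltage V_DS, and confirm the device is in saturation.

V_G = V_DD·R_2/(R_1+R_2) = 19×82/412 = 3.78 V. With the source grounded, V_GS = V_G = 3.78 V.
Assume saturation: I_D = (k_n/2)(V_GS − V_t)² = (2.8/2)×(3.78 − 2.5)² = 1.4×1.28² = 2.3 mA.
V_DS = V_DD − I_D·R_D = 19 − 2.3×1.8 = 14.9 V.
Saturation requires V_DS ≥ V_GS − V_t = 1.28 V; 14.9 ≥ 1.28 ✓.

I_D ≈ 2.3 mA, V_DS ≈ 15 V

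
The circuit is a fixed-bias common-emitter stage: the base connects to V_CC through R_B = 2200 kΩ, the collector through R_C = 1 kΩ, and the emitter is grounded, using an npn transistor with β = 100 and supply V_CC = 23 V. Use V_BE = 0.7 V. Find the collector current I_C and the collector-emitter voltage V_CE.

Base loop: V_CC = I_B·R_B + V_BE, so I_B = (23 − 0.7)/2200 kΩ = 0.0101 mA.
In the active region I_C = β·I_B = 100 × 0.0101 = 1.01 mA.
Collector loop: V_CE = V_CC − I_C·R_C = 23 − 1.01×1 = 22 V.
Since V_CE = 22 V > V_CE(sat) ≈ 0.2 V, the transistor is in the active region as assumed.

I_C ≈ 1 mA, V_CE ≈ 22 V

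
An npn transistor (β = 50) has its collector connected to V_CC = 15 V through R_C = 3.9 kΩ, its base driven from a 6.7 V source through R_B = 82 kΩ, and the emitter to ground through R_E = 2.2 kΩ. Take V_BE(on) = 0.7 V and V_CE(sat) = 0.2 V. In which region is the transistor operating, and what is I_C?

Assume active. Base-emitter loop: I_B = (V_BB − V_BE)/(R_B + (β+1)R_E) = (6.7 − 0.7)/(82 + 51×2.2) = 0.0309 mA.
I_C = β·I_B = 50×0.0309 = 1.54 mA.
V_CE = V_CC − I_C·R_C − I_E·R_E = 15 − 1.54×3.9 − 1.58×2.2 = 5.51 V > V_CE(sat), so the active-region assumption holds.

active; I_C ≈ 1.5 mA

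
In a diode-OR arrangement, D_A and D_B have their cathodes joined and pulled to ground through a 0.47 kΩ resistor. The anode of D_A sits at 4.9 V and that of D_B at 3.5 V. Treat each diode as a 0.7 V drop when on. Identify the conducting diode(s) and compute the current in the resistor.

Assume both conduct. Then node N would need to be at both 4.9−0.7 = 4.2 V and 3.5−0.7 = 2.8 V, which is impossible.
Assume only D_A conducts: V_N = 4.9 − 0.7 = 4.2 V, so I_R = 4.2/0.47 = 8.94 mA.
Check D_B: its anode-to-cathode voltage is 3.5 − 4.2 = -0.7 V < 0.7 V, so it is off. The assumption is consistent.

Only D_A conducts; I_R ≈ 8.9 mA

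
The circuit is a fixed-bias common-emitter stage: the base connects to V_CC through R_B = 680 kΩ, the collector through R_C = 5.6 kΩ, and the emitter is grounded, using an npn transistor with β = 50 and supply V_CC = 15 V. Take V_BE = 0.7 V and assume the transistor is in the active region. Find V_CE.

Base loop: V_CC = I_B·R_B + V_BE, so I_B = (15 − 0.7)/680 kΩ = 0.021 mA.
In the active region I_C = β·I_B = 50 × 0.021 = 1.05 mA.
Collector loop: V_CE = V_CC − I_C·R_C = 15 − 1.05×5.6 = 9.11 V.
Since V_CE = 9.11 V > V_CE(sat) ≈ 0.2 V, the transistor is in the active region as assumed.

V_CE ≈ 9.1 V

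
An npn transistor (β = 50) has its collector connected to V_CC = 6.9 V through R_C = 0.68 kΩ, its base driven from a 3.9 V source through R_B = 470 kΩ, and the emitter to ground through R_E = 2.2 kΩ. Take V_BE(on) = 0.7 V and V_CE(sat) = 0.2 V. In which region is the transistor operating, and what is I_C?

Assume active. Base-emitter loop: I_B = (V_BB − V_BE)/(R_B + (β+1)R_E) = (3.9 − 0.7)/(470 + 51×2.2) = 0.0055 mA.
I_C = β·I_B = 50×0.0055 = 0.275 mA.
V_CE = V_CC − I_C·R_C − I_E·R_E = 6.9 − 0.275×0.68 − 0.28×2.2 = 6.1 V > V_CE(sat), so the active-region assumption holds.

active; I_C ≈ 0.27 mA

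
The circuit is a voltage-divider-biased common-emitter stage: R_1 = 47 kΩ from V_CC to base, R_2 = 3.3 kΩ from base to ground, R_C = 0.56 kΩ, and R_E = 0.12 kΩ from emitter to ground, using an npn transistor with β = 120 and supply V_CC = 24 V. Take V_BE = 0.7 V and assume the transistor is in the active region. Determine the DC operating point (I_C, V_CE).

Thevenize the base divider: V_Th = V_CC·R_2/(R_1+R_2) = 24×3.3/50.3 = 1.57 V, R_Th = R_1‖R_2 = 3.08 kΩ.
Base-emitter loop: V_Th = I_B·R_Th + V_BE + (β+1)I_B·R_E, so I_B = (1.57 − 0.7) / (3.08 + 121×0.12) = 0.0497 mA.
I_C = β·I_B = 120×0.0497 = 5.96 mA, and I_E = (β+1)I_B = 6.01 mA.
V_CE = V_CC − I_C·R_C − I_E·R_E = 24 − 5.96×0.56 − 6.01×0.12 = 19.9 V.
V_CE = 19.9 V > 0.2 V confirms active-region operation.

I_C ≈ 6 mA, V_CE ≈ 20 V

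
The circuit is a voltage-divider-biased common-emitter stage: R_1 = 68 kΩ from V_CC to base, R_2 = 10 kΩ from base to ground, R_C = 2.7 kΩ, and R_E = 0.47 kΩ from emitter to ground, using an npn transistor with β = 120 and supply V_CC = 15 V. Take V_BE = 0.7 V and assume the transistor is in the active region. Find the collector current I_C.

Thevenize the base divider: V_Th = V_CC·R_2/(R_1+R_2) = 15×10/78 = 1.92 V, R_Th = R_1‖R_2 = 8.72 kΩ.
Base-emitter loop: V_Th = I_B·R_Th + V_BE + (β+1)I_B·R_E, so I_B = (1.92 − 0.7) / (8.72 + 121×0.47) = 0.0186 mA.
I_C = β·I_B = 120×0.0186 = 2.24 mA, and I_E = (β+1)I_B = 2.26 mA.
V_CE = V_CC − I_C·R_C − I_E·R_E = 15 − 2.24×2.7 − 2.26×0.47 = 7.9 V.
V_CE = 7.9 V > 0.2 V confirms active-region operation.

I_C ≈ 2.2 mA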